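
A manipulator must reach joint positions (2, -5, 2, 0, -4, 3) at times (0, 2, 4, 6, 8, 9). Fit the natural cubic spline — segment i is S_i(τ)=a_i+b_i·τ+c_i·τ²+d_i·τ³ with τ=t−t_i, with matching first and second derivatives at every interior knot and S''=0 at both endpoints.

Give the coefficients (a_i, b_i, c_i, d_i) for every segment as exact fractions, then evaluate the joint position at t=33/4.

  seg 0: a=2 b=-860/153 c=0 d=649/1224
  seg 1: a=-5 b=227/306 c=649/204 d=-1103/1224
  seg 2: a=2 b=406/153 c=-227/102 d=61/306
  seg 3: a=0 b=-590/153 c=-35/34 d=599/612
  seg 4: a=-4 b=577/153 c=247/51 d=-247/153
S(33/4) = -9073/3264

Δ: Δ0=-7/2, Δ1=7/2, Δ2=-1, Δ3=-2, Δ4=7
row 1: diag=8, rhs=42; c'=1/4, d'=21/4
row 2: denom=8−2·1/4=15/2; d'=(-27−2·21/4)/(15/2)=-5
row 3: denom=8−2·4/15=112/15; d'=(-6−2·-5)/(112/15)=15/28
row 4: denom=6−2·15/56=153/28; d'=(54−2·15/28)/(153/28)=494/51
back: M4=494/51
back: M3=15/28−15/56·494/51=-35/17
back: M2=-5−4/15·-35/17=-227/51
back: M1=21/4−1/4·-227/51=649/102
M: M0=0, M1=649/102, M2=-227/51, M3=-35/17, M4=494/51, M5=0
seg 0: a=2, c=M0/2=0, d=(M1−M0)/(6·2)=649/1224, b=Δ0−h0·(2M0+M1)/6=-860/153
seg 1: a=-5, c=M1/2=649/204, d=(M2−M1)/(6·2)=-1103/1224, b=Δ1−h1·(2M1+M2)/6=227/306
seg 2: a=2, c=M2/2=-227/102, d=(M3−M2)/(6·2)=61/306, b=Δ2−h2·(2M2+M3)/6=406/153
seg 3: a=0, c=M3/2=-35/34, d=(M4−M3)/(6·2)=599/612, b=Δ3−h3·(2M3+M4)/6=-590/153
seg 4: a=-4, c=M4/2=247/51, d=(M5−M4)/(6·1)=-247/153, b=Δ4−h4·(2M4+M5)/6=577/153
t_q=33/4 → seg 4, τ=1/4; S=-4+577/153·τ+247/51·τ²+-247/153·τ³=-9073/3264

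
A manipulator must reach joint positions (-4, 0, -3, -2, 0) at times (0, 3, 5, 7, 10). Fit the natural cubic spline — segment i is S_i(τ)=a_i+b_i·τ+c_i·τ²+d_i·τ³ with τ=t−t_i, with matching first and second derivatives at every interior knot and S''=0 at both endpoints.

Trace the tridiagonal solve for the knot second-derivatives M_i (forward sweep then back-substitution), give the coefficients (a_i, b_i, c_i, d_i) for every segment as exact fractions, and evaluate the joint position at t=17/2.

  seg 0: a=-4 b=431/180 c=0 d=-191/1620
  seg 1: a=0 b=-71/90 c=-191/180 d=127/360
  seg 2: a=-3 b=-4/5 c=19/18 d=-73/360
  seg 3: a=-2 b=89/90 c=-29/180 d=29/1620
S(17/2) = -131/160

Δ: Δ0=4/3, Δ1=-3/2, Δ2=1/2, Δ3=2/3
row 1: diag=10, rhs=-17; c'=1/5, d'=-17/10
row 2: denom=8−2·1/5=38/5; d'=(12−2·-17/10)/(38/5)=77/38
row 3: denom=10−2·5/19=180/19; d'=(1−2·77/38)/(180/19)=-29/90
back: M3=-29/90
back: M2=77/38−5/19·-29/90=19/9
back: M1=-17/10−1/5·19/9=-191/90
M: M0=0, M1=-191/90, M2=19/9, M3=-29/90, M4=0
seg 0: a=-4, c=M0/2=0, d=(M1−M0)/(6·3)=-191/1620, b=Δ0−h0·(2M0+M1)/6=431/180
seg 1: a=0, c=M1/2=-191/180, d=(M2−M1)/(6·2)=127/360, b=Δ1−h1·(2M1+M2)/6=-71/90
seg 2: a=-3, c=M2/2=19/18, d=(M3−M2)/(6·2)=-73/360, b=Δ2−h2·(2M2+M3)/6=-4/5
seg 3: a=-2, c=M3/2=-29/180, d=(M4−M3)/(6·3)=29/1620, b=Δ3−h3·(2M3+M4)/6=89/90
t_q=17/2 → seg 3, τ=3/2; S=-2+89/90·τ+-29/180·τ²+29/1620·τ³=-131/160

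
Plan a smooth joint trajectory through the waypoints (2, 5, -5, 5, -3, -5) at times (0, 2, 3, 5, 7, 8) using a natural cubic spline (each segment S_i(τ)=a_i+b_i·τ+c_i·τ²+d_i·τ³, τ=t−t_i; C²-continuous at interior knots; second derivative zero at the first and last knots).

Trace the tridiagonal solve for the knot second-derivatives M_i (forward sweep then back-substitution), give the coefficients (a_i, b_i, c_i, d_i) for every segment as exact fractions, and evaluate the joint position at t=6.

  seg 0: a=2 b=4583/698 c=0 d=-442/349
  seg 1: a=5 b=-6025/698 c=-2652/349 d=4349/698
  seg 2: a=-5 b=-1793/349 c=7743/698 d=-4205/1396
  seg 3: a=5 b=1078/349 c=-2436/349 d=1199/698
  seg 4: a=-3 b=-1472/349 c=1161/349 d=-387/349
S(6) = 1973/698

Δ: Δ0=3/2, Δ1=-10, Δ2=5, Δ3=-4, Δ4=-2
row 1: diag=6, rhs=-69; c'=1/6, d'=-23/2
row 2: denom=6−1·1/6=35/6; d'=(90−1·-23/2)/(35/6)=87/5
row 3: denom=8−2·12/35=256/35; d'=(-54−2·87/5)/(256/35)=-777/64
row 4: denom=6−2·35/128=349/64; d'=(12−2·-777/64)/(349/64)=2322/349
back: M4=2322/349
back: M3=-777/64−35/128·2322/349=-4872/349
back: M2=87/5−12/35·-4872/349=7743/349
back: M1=-23/2−1/6·7743/349=-5304/349
M: M0=0, M1=-5304/349, M2=7743/349, M3=-4872/349, M4=2322/349, M5=0
seg 0: a=2, c=M0/2=0, d=(M1−M0)/(6·2)=-442/349, b=Δ0−h0·(2M0+M1)/6=4583/698
seg 1: a=5, c=M1/2=-2652/349, d=(M2−M1)/(6·1)=4349/698, b=Δ1−h1·(2M1+M2)/6=-6025/698
seg 2: a=-5, c=M2/2=7743/698, d=(M3−M2)/(6·2)=-4205/1396, b=Δ2−h2·(2M2+M3)/6=-1793/349
seg 3: a=5, c=M3/2=-2436/349, d=(M4−M3)/(6·2)=1199/698, b=Δ3−h3·(2M3+M4)/6=1078/349
seg 4: a=-3, c=M4/2=1161/349, d=(M5−M4)/(6·1)=-387/349, b=Δ4−h4·(2M4+M5)/6=-1472/349
t_q=6 → seg 3, τ=1; S=5+1078/349·τ+-2436/349·τ²+1199/698·τ³=1973/698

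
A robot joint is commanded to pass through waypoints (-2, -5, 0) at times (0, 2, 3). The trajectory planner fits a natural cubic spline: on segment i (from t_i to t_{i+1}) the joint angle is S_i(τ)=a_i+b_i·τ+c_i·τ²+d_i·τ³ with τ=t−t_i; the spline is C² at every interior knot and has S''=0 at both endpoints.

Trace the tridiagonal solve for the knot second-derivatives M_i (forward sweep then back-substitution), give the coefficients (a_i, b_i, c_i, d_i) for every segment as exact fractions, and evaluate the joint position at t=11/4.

  seg 0: a=-2 b=-11/3 c=0 d=13/24
  seg 1: a=-5 b=17/6 c=13/4 d=-13/12
S(11/4) = -385/256

Δ: Δ0=-3/2, Δ1=5
row 1: diag=6, rhs=39; c'=1/6, d'=13/2
back: M1=13/2
M: M0=0, M1=13/2, M2=0
seg 0: a=-2, c=M0/2=0, d=(M1−M0)/(6·2)=13/24, b=Δ0−h0·(2M0+M1)/6=-11/3
seg 1: a=-5, c=M1/2=13/4, d=(M2−M1)/(6·1)=-13/12, b=Δ1−h1·(2M1+M2)/6=17/6
t_q=11/4 → seg 1, τ=3/4; S=-5+17/6·τ+13/4·τ²+-13/12·τ³=-385/256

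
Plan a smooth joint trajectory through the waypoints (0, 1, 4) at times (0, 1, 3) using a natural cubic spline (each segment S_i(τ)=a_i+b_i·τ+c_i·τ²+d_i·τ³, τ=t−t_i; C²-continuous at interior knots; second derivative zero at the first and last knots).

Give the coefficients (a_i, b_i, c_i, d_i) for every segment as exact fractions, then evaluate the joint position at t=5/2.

Δ: Δ0=1, Δ1=3/2
row 1: diag=6, rhs=3; c'=1/3, d'=1/2
back: M1=1/2
M: M0=0, M1=1/2, M2=0
seg 0: a=0, c=M0/2=0, d=(M1−M0)/(6·1)=1/12, b=Δ0−h0·(2M0+M1)/6=11/12
seg 1: a=1, c=M1/2=1/4, d=(M2−M1)/(6·2)=-1/24, b=Δ1−h1·(2M1+M2)/6=7/6
t_q=5/2 → seg 1, τ=3/2; S=1+7/6·τ+1/4·τ²+-1/24·τ³=203/64

  seg 0: a=0 b=11/12 c=0 d=1/12
  seg 1: a=1 b=7/6 c=1/4 d=-1/24
S(5/2) = 203/64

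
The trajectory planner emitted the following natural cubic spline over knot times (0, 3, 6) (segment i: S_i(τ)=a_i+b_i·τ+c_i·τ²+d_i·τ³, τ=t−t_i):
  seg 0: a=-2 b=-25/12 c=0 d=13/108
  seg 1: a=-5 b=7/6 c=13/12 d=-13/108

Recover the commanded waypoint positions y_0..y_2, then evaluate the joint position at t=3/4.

y_0 = S_0(0) = a_0 = -2
y_1 = S_1(0) = a_1 = -5
y_2 = S_1(3) = 5
t_q=3/4 is in segment 0 (τ=3/4); S_0(τ)=-899/256

y_0=-2 y_1=-5 y_2=5
S(3/4) = -899/256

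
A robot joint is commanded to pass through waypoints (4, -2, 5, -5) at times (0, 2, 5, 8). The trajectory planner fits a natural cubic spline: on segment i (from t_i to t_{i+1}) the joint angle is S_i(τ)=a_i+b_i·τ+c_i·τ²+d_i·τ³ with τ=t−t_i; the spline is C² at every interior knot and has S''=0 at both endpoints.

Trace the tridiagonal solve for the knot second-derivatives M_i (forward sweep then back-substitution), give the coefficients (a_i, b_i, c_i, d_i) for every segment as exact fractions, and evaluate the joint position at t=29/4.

Δ: Δ0=-3, Δ1=7/3, Δ2=-10/3
row 1: diag=10, rhs=32; c'=3/10, d'=16/5
row 2: denom=12−3·3/10=111/10; d'=(-34−3·16/5)/(111/10)=-436/111
back: M2=-436/111
back: M1=16/5−3/10·-436/111=162/37
M: M0=0, M1=162/37, M2=-436/111, M3=0
seg 0: a=4, c=M0/2=0, d=(M1−M0)/(6·2)=27/74, b=Δ0−h0·(2M0+M1)/6=-165/37
seg 1: a=-2, c=M1/2=81/37, d=(M2−M1)/(6·3)=-461/999, b=Δ1−h1·(2M1+M2)/6=-3/37
seg 2: a=5, c=M2/2=-218/111, d=(M3−M2)/(6·3)=218/999, b=Δ2−h2·(2M2+M3)/6=22/37
t_q=29/4 → seg 2, τ=9/4; S=5+22/37·τ+-218/111·τ²+218/999·τ³=-1325/1184

  seg 0: a=4 b=-165/37 c=0 d=27/74
  seg 1: a=-2 b=-3/37 c=81/37 d=-461/999
  seg 2: a=5 b=22/37 c=-218/111 d=218/999
S(29/4) = -1325/1184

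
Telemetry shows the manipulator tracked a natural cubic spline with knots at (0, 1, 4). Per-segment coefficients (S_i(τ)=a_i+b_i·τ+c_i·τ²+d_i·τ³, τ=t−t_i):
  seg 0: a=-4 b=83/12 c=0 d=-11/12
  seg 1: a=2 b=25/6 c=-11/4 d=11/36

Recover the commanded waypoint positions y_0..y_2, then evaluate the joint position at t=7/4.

y_0 = S_0(0) = a_0 = -4
y_1 = S_1(0) = a_1 = 2
y_2 = S_1(3) = -2
t_q=7/4 is in segment 1 (τ=3/4); S_1(τ)=949/256

y_0=-4 y_1=2 y_2=-2
S(7/4) = 949/256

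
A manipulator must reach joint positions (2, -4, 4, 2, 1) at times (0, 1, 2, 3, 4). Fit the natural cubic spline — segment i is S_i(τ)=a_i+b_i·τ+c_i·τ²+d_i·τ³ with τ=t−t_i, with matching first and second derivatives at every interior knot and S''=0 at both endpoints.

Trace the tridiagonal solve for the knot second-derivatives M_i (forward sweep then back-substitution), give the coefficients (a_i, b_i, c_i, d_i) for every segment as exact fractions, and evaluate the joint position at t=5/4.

Δ: Δ0=-6, Δ1=8, Δ2=-2, Δ3=-1
row 1: diag=4, rhs=84; c'=1/4, d'=21
row 2: denom=4−1·1/4=15/4; d'=(-60−1·21)/(15/4)=-108/5
row 3: denom=4−1·4/15=56/15; d'=(6−1·-108/5)/(56/15)=207/28
back: M3=207/28
back: M2=-108/5−4/15·207/28=-165/7
back: M1=21−1/4·-165/7=753/28
M: M0=0, M1=753/28, M2=-165/7, M3=207/28, M4=0
seg 0: a=2, c=M0/2=0, d=(M1−M0)/(6·1)=251/56, b=Δ0−h0·(2M0+M1)/6=-587/56
seg 1: a=-4, c=M1/2=753/56, d=(M2−M1)/(6·1)=-471/56, b=Δ1−h1·(2M1+M2)/6=83/28
seg 2: a=4, c=M2/2=-165/14, d=(M3−M2)/(6·1)=289/56, b=Δ2−h2·(2M2+M3)/6=37/8
seg 3: a=2, c=M3/2=207/56, d=(M4−M3)/(6·1)=-69/56, b=Δ3−h3·(2M3+M4)/6=-97/28
t_q=5/4 → seg 1, τ=1/4; S=-4+83/28·τ+753/56·τ²+-471/56·τ³=-9139/3584

  seg 0: a=2 b=-587/56 c=0 d=251/56
  seg 1: a=-4 b=83/28 c=753/56 d=-471/56
  seg 2: a=4 b=37/8 c=-165/14 d=289/56
  seg 3: a=2 b=-97/28 c=207/56 d=-69/56
S(5/4) = -9139/3584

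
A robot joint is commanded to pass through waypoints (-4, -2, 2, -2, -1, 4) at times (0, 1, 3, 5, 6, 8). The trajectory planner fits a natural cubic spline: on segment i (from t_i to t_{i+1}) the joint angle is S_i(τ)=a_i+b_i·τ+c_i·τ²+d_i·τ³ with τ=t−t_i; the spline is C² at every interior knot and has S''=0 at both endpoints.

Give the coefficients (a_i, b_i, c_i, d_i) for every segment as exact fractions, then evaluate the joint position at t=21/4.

Δ: Δ0=2, Δ1=2, Δ2=-2, Δ3=1, Δ4=5/2
row 1: diag=6, rhs=0; c'=1/3, d'=0
row 2: denom=8−2·1/3=22/3; d'=(-24−2·0)/(22/3)=-36/11
row 3: denom=6−2·3/11=60/11; d'=(18−2·-36/11)/(60/11)=9/2
row 4: denom=6−1·11/60=349/60; d'=(9−1·9/2)/(349/60)=270/349
back: M4=270/349
back: M3=9/2−11/60·270/349=1521/349
back: M2=-36/11−3/11·1521/349=-1557/349
back: M1=0−1/3·-1557/349=519/349
M: M0=0, M1=519/349, M2=-1557/349, M3=1521/349, M4=270/349, M5=0
seg 0: a=-4, c=M0/2=0, d=(M1−M0)/(6·1)=173/698, b=Δ0−h0·(2M0+M1)/6=1223/698
seg 1: a=-2, c=M1/2=519/698, d=(M2−M1)/(6·2)=-173/349, b=Δ1−h1·(2M1+M2)/6=871/349
seg 2: a=2, c=M2/2=-1557/698, d=(M3−M2)/(6·2)=513/698, b=Δ2−h2·(2M2+M3)/6=-167/349
seg 3: a=-2, c=M3/2=1521/698, d=(M4−M3)/(6·1)=-417/698, b=Δ3−h3·(2M3+M4)/6=-203/349
seg 4: a=-1, c=M4/2=135/349, d=(M5−M4)/(6·2)=-45/698, b=Δ4−h4·(2M4+M5)/6=1385/698
t_q=21/4 → seg 3, τ=1/4; S=-2+-203/349·τ+1521/698·τ²+-417/698·τ³=-90173/44672

  seg 0: a=-4 b=1223/698 c=0 d=173/698
  seg 1: a=-2 b=871/349 c=519/698 d=-173/349
  seg 2: a=2 b=-167/349 c=-1557/698 d=513/698
  seg 3: a=-2 b=-203/349 c=1521/698 d=-417/698
  seg 4: a=-1 b=1385/698 c=135/349 d=-45/698
S(21/4) = -90173/44672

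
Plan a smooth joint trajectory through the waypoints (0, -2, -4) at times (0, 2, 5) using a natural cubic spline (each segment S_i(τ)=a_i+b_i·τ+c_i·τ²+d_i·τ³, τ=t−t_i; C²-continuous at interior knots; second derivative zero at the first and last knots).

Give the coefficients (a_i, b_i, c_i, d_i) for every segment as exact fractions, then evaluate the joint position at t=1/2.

  seg 0: a=0 b=-16/15 c=0 d=1/60
  seg 1: a=-2 b=-13/15 c=1/10 d=-1/90
S(1/2) = -17/32

Δ: Δ0=-1, Δ1=-2/3
row 1: diag=10, rhs=2; c'=3/10, d'=1/5
back: M1=1/5
M: M0=0, M1=1/5, M2=0
seg 0: a=0, c=M0/2=0, d=(M1−M0)/(6·2)=1/60, b=Δ0−h0·(2M0+M1)/6=-16/15
seg 1: a=-2, c=M1/2=1/10, d=(M2−M1)/(6·3)=-1/90, b=Δ1−h1·(2M1+M2)/6=-13/15
t_q=1/2 → seg 0, τ=1/2; S=0+-16/15·τ+0·τ²+1/60·τ³=-17/32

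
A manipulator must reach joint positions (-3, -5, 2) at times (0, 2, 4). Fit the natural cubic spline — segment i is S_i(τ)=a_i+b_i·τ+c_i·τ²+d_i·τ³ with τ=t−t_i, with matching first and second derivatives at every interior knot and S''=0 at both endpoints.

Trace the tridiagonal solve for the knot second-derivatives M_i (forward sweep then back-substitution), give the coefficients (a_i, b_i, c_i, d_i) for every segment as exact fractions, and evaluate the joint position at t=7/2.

Δ: Δ0=-1, Δ1=7/2
row 1: diag=8, rhs=27; c'=1/4, d'=27/8
back: M1=27/8
M: M0=0, M1=27/8, M2=0
seg 0: a=-3, c=M0/2=0, d=(M1−M0)/(6·2)=9/32, b=Δ0−h0·(2M0+M1)/6=-17/8
seg 1: a=-5, c=M1/2=27/16, d=(M2−M1)/(6·2)=-9/32, b=Δ1−h1·(2M1+M2)/6=5/4
t_q=7/2 → seg 1, τ=3/2; S=-5+5/4·τ+27/16·τ²+-9/32·τ³=-71/256

  seg 0: a=-3 b=-17/8 c=0 d=9/32
  seg 1: a=-5 b=5/4 c=27/16 d=-9/32
S(7/2) = -71/256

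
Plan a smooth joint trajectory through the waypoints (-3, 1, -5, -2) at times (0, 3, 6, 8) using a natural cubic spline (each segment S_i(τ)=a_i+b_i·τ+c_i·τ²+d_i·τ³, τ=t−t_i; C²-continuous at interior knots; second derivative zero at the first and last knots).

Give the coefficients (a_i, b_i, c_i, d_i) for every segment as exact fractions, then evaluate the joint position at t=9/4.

Δ: Δ0=4/3, Δ1=-2, Δ2=3/2
row 1: diag=12, rhs=-20; c'=1/4, d'=-5/3
row 2: denom=10−3·1/4=37/4; d'=(21−3·-5/3)/(37/4)=104/37
back: M2=104/37
back: M1=-5/3−1/4·104/37=-263/111
M: M0=0, M1=-263/111, M2=104/37, M3=0
seg 0: a=-3, c=M0/2=0, d=(M1−M0)/(6·3)=-263/1998, b=Δ0−h0·(2M0+M1)/6=559/222
seg 1: a=1, c=M1/2=-263/222, d=(M2−M1)/(6·3)=575/1998, b=Δ1−h1·(2M1+M2)/6=-115/111
seg 2: a=-5, c=M2/2=52/37, d=(M3−M2)/(6·2)=-26/111, b=Δ2−h2·(2M2+M3)/6=-83/222
t_q=9/4 → seg 0, τ=9/4; S=-3+559/222·τ+0·τ²+-263/1998·τ³=5523/4736

  seg 0: a=-3 b=559/222 c=0 d=-263/1998
  seg 1: a=1 b=-115/111 c=-263/222 d=575/1998
  seg 2: a=-5 b=-83/222 c=52/37 d=-26/111
S(9/4) = 5523/4736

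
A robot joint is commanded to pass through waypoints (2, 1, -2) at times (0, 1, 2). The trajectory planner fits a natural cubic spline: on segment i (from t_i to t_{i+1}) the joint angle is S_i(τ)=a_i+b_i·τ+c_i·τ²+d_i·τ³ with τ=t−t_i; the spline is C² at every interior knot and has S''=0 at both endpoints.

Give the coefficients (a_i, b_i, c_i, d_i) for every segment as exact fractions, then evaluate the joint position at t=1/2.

Δ: Δ0=-1, Δ1=-3
row 1: diag=4, rhs=-12; c'=1/4, d'=-3
back: M1=-3
M: M0=0, M1=-3, M2=0
seg 0: a=2, c=M0/2=0, d=(M1−M0)/(6·1)=-1/2, b=Δ0−h0·(2M0+M1)/6=-1/2
seg 1: a=1, c=M1/2=-3/2, d=(M2−M1)/(6·1)=1/2, b=Δ1−h1·(2M1+M2)/6=-2
t_q=1/2 → seg 0, τ=1/2; S=2+-1/2·τ+0·τ²+-1/2·τ³=27/16

  seg 0: a=2 b=-1/2 c=0 d=-1/2
  seg 1: a=1 b=-2 c=-3/2 d=1/2
S(1/2) = 27/16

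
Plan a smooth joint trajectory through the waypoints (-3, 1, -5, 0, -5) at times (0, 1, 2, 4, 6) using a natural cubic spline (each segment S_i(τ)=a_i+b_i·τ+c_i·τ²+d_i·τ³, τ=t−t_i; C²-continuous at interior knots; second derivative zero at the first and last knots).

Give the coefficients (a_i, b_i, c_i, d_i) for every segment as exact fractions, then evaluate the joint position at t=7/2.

  seg 0: a=-3 b=85/12 c=0 d=-37/12
  seg 1: a=1 b=-13/6 c=-37/4 d=65/12
  seg 2: a=-5 b=-53/12 c=7 d=-85/48
  seg 3: a=0 b=7/3 c=-29/8 d=29/48
S(7/2) = -237/128

Δ: Δ0=4, Δ1=-6, Δ2=5/2, Δ3=-5/2
row 1: diag=4, rhs=-60; c'=1/4, d'=-15
row 2: denom=6−1·1/4=23/4; d'=(51−1·-15)/(23/4)=264/23
row 3: denom=8−2·8/23=168/23; d'=(-30−2·264/23)/(168/23)=-29/4
back: M3=-29/4
back: M2=264/23−8/23·-29/4=14
back: M1=-15−1/4·14=-37/2
M: M0=0, M1=-37/2, M2=14, M3=-29/4, M4=0
seg 0: a=-3, c=M0/2=0, d=(M1−M0)/(6·1)=-37/12, b=Δ0−h0·(2M0+M1)/6=85/12
seg 1: a=1, c=M1/2=-37/4, d=(M2−M1)/(6·1)=65/12, b=Δ1−h1·(2M1+M2)/6=-13/6
seg 2: a=-5, c=M2/2=7, d=(M3−M2)/(6·2)=-85/48, b=Δ2−h2·(2M2+M3)/6=-53/12
seg 3: a=0, c=M3/2=-29/8, d=(M4−M3)/(6·2)=29/48, b=Δ3−h3·(2M3+M4)/6=7/3
t_q=7/2 → seg 2, τ=3/2; S=-5+-53/12·τ+7·τ²+-85/48·τ³=-237/128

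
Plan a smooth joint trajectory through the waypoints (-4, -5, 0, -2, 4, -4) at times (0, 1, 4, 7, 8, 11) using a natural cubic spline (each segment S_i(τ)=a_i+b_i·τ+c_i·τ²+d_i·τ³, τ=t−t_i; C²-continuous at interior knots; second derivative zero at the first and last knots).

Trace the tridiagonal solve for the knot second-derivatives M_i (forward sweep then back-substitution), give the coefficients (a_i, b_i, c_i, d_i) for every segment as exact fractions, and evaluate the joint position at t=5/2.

Δ: Δ0=-1, Δ1=5/3, Δ2=-2/3, Δ3=6, Δ4=-8/3
row 1: diag=8, rhs=16; c'=3/8, d'=2
row 2: denom=12−3·3/8=87/8; d'=(-14−3·2)/(87/8)=-160/87
row 3: denom=8−3·8/29=208/29; d'=(40−3·-160/87)/(208/29)=165/26
row 4: denom=8−1·29/208=1635/208; d'=(-52−1·165/26)/(1635/208)=-12136/1635
back: M4=-12136/1635
back: M3=165/26−29/208·-12136/1635=12068/1635
back: M2=-160/87−8/29·12068/1635=-2112/545
back: M1=2−3/8·-2112/545=1882/545
M: M0=0, M1=1882/545, M2=-2112/545, M3=12068/1635, M4=-12136/1635, M5=0
seg 0: a=-4, c=M0/2=0, d=(M1−M0)/(6·1)=941/1635, b=Δ0−h0·(2M0+M1)/6=-2576/1635
seg 1: a=-5, c=M1/2=941/545, d=(M2−M1)/(6·3)=-1997/4905, b=Δ1−h1·(2M1+M2)/6=247/1635
seg 2: a=0, c=M2/2=-1056/545, d=(M3−M2)/(6·3)=9202/14715, b=Δ2−h2·(2M2+M3)/6=-788/1635
seg 3: a=-2, c=M3/2=6034/1635, d=(M4−M3)/(6·1)=-4034/1635, b=Δ3−h3·(2M3+M4)/6=1562/327
seg 4: a=4, c=M4/2=-6068/1635, d=(M5−M4)/(6·3)=6068/14715, b=Δ4−h4·(2M4+M5)/6=2592/545
t_q=5/2 → seg 1, τ=3/2; S=-5+247/1635·τ+941/545·τ²+-1997/4905·τ³=-1973/872

  seg 0: a=-4 b=-2576/1635 c=0 d=941/1635
  seg 1: a=-5 b=247/1635 c=941/545 d=-1997/4905
  seg 2: a=0 b=-788/1635 c=-1056/545 d=9202/14715
  seg 3: a=-2 b=1562/327 c=6034/1635 d=-4034/1635
  seg 4: a=4 b=2592/545 c=-6068/1635 d=6068/14715
S(5/2) = -1973/872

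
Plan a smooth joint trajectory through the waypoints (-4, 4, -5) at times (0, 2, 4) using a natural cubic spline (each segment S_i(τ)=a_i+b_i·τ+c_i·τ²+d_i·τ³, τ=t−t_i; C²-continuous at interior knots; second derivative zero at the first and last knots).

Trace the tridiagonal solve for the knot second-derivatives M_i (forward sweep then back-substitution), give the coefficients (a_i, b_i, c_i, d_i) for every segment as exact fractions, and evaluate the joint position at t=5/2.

  seg 0: a=-4 b=49/8 c=0 d=-17/32
  seg 1: a=4 b=-1/4 c=-51/16 d=17/32
S(5/2) = 805/256

Δ: Δ0=4, Δ1=-9/2
row 1: diag=8, rhs=-51; c'=1/4, d'=-51/8
back: M1=-51/8
M: M0=0, M1=-51/8, M2=0
seg 0: a=-4, c=M0/2=0, d=(M1−M0)/(6·2)=-17/32, b=Δ0−h0·(2M0+M1)/6=49/8
seg 1: a=4, c=M1/2=-51/16, d=(M2−M1)/(6·2)=17/32, b=Δ1−h1·(2M1+M2)/6=-1/4
t_q=5/2 → seg 1, τ=1/2; S=4+-1/4·τ+-51/16·τ²+17/32·τ³=805/256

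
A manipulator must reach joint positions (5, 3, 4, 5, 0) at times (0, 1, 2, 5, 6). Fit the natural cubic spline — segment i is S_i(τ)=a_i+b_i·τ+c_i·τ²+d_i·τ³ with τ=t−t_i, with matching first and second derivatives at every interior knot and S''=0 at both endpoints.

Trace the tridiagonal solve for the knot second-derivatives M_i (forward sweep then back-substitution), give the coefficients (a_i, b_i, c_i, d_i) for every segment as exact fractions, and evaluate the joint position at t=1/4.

  seg 0: a=5 b=-1735/636 c=0 d=463/636
  seg 1: a=3 b=-173/318 c=463/212 d=-407/636
  seg 2: a=4 b=1211/636 c=14/53 d=-167/636
  seg 3: a=5 b=-1145/318 c=-445/212 d=445/636
S(1/4) = 58741/13568

Δ: Δ0=-2, Δ1=1, Δ2=1/3, Δ3=-5
row 1: diag=4, rhs=18; c'=1/4, d'=9/2
row 2: denom=8−1·1/4=31/4; d'=(-4−1·9/2)/(31/4)=-34/31
row 3: denom=8−3·12/31=212/31; d'=(-32−3·-34/31)/(212/31)=-445/106
back: M3=-445/106
back: M2=-34/31−12/31·-445/106=28/53
back: M1=9/2−1/4·28/53=463/106
M: M0=0, M1=463/106, M2=28/53, M3=-445/106, M4=0
seg 0: a=5, c=M0/2=0, d=(M1−M0)/(6·1)=463/636, b=Δ0−h0·(2M0+M1)/6=-1735/636
seg 1: a=3, c=M1/2=463/212, d=(M2−M1)/(6·1)=-407/636, b=Δ1−h1·(2M1+M2)/6=-173/318
seg 2: a=4, c=M2/2=14/53, d=(M3−M2)/(6·3)=-167/636, b=Δ2−h2·(2M2+M3)/6=1211/636
seg 3: a=5, c=M3/2=-445/212, d=(M4−M3)/(6·1)=445/636, b=Δ3−h3·(2M3+M4)/6=-1145/318
t_q=1/4 → seg 0, τ=1/4; S=5+-1735/636·τ+0·τ²+463/636·τ³=58741/13568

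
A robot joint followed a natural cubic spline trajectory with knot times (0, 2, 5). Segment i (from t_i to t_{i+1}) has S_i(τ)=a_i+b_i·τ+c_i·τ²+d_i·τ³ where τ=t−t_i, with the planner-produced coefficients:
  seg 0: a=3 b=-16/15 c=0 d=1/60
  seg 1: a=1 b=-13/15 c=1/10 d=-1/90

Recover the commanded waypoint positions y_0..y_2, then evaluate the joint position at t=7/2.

y_0 = S_0(0) = a_0 = 3
y_1 = S_1(0) = a_1 = 1
y_2 = S_1(3) = -1
t_q=7/2 is in segment 1 (τ=3/2); S_1(τ)=-9/80

y_0=3 y_1=1 y_2=-1
S(7/2) = -9/80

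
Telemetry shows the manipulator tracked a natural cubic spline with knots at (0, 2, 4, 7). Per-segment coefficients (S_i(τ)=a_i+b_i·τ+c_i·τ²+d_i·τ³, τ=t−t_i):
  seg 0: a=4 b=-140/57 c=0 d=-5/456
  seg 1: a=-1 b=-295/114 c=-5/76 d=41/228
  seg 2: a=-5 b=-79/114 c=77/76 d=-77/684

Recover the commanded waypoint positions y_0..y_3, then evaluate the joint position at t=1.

y_0 = S_0(0) = a_0 = 4
y_1 = S_1(0) = a_1 = -1
y_2 = S_2(0) = a_2 = -5
y_3 = S_2(3) = -1
t_q=1 is in segment 0 (τ=1); S_0(τ)=233/152

y_0=4 y_1=-1 y_2=-5 y_3=-1
S(1) = 233/152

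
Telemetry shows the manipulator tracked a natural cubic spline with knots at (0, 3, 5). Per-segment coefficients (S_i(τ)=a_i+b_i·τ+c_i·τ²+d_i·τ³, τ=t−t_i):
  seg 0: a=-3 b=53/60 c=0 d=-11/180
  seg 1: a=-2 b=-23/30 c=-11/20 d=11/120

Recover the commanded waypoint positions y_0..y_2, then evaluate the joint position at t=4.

y_0=-3 y_1=-2 y_2=-5
S(4) = -129/40

y_0 = S_0(0) = a_0 = -3
y_1 = S_1(0) = a_1 = -2
y_2 = S_1(2) = -5
t_q=4 is in segment 1 (τ=1); S_1(τ)=-129/40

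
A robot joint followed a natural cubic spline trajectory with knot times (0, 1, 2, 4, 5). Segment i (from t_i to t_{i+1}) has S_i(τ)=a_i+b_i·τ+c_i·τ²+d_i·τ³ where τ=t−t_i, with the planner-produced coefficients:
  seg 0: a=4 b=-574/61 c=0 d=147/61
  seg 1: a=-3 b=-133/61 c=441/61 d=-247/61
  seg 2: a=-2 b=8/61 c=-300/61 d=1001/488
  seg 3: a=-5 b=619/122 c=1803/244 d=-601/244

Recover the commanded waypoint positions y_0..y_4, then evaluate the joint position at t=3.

y_0 = S_0(0) = a_0 = 4
y_1 = S_1(0) = a_1 = -3
y_2 = S_2(0) = a_2 = -2
y_3 = S_3(0) = a_3 = -5
y_4 = S_3(1) = 5
t_q=3 is in segment 2 (τ=1); S_2(τ)=-2311/488

y_0=4 y_1=-3 y_2=-2 y_3=-5 y_4=5
S(3) = -2311/488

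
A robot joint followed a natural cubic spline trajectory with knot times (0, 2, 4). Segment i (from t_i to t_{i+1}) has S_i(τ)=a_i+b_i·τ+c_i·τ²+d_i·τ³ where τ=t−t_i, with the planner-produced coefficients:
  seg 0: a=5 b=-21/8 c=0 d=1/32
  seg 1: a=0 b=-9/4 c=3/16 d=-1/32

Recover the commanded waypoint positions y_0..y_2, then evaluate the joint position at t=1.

y_0 = S_0(0) = a_0 = 5
y_1 = S_1(0) = a_1 = 0
y_2 = S_1(2) = -4
t_q=1 is in segment 0 (τ=1); S_0(τ)=77/32

y_0=5 y_1=0 y_2=-4
S(1) = 77/32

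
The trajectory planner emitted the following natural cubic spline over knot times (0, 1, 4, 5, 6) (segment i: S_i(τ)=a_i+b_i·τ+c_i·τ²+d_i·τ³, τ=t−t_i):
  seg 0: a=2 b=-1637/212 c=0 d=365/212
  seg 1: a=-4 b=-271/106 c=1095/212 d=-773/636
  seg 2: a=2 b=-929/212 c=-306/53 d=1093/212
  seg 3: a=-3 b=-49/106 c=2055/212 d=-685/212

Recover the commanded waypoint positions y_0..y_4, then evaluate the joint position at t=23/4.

y_0 = S_0(0) = a_0 = 2
y_1 = S_1(0) = a_1 = -4
y_2 = S_2(0) = a_2 = 2
y_3 = S_3(0) = a_3 = -3
y_4 = S_3(1) = 3
t_q=23/4 is in segment 3 (τ=3/4); S_3(τ)=10077/13568

y_0=2 y_1=-4 y_2=2 y_3=-3 y_4=3
S(23/4) = 10077/13568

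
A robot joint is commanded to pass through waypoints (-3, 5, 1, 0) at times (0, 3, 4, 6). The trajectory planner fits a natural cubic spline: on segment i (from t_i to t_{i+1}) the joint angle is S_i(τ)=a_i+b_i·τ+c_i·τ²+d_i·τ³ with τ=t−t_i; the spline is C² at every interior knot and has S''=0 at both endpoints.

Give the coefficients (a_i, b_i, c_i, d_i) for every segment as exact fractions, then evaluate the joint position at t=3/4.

  seg 0: a=-3 b=1535/282 c=0 d=-29/94
  seg 1: a=5 b=-407/141 c=-261/94 d=469/282
  seg 2: a=1 b=-973/282 c=104/47 d=-52/141
S(3/4) = 5729/6016

Δ: Δ0=8/3, Δ1=-4, Δ2=-1/2
row 1: diag=8, rhs=-40; c'=1/8, d'=-5
row 2: denom=6−1·1/8=47/8; d'=(21−1·-5)/(47/8)=208/47
back: M2=208/47
back: M1=-5−1/8·208/47=-261/47
M: M0=0, M1=-261/47, M2=208/47, M3=0
seg 0: a=-3, c=M0/2=0, d=(M1−M0)/(6·3)=-29/94, b=Δ0−h0·(2M0+M1)/6=1535/282
seg 1: a=5, c=M1/2=-261/94, d=(M2−M1)/(6·1)=469/282, b=Δ1−h1·(2M1+M2)/6=-407/141
seg 2: a=1, c=M2/2=104/47, d=(M3−M2)/(6·2)=-52/141, b=Δ2−h2·(2M2+M3)/6=-973/282
t_q=3/4 → seg 0, τ=3/4; S=-3+1535/282·τ+0·τ²+-29/94·τ³=5729/6016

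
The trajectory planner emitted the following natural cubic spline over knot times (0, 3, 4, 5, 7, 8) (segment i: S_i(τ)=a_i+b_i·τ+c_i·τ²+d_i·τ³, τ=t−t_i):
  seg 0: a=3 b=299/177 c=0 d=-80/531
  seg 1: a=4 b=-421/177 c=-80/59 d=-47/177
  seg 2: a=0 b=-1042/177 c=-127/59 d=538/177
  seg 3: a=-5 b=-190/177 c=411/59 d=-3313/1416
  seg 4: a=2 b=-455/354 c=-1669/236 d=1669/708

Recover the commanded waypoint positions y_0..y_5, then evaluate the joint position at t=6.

y_0 = S_0(0) = a_0 = 3
y_1 = S_1(0) = a_1 = 4
y_2 = S_2(0) = a_2 = 0
y_3 = S_3(0) = a_3 = -5
y_4 = S_4(0) = a_4 = 2
y_5 = S_4(1) = -4
t_q=6 is in segment 3 (τ=1); S_3(τ)=-683/472

y_0=3 y_1=4 y_2=0 y_3=-5 y_4=2 y_5=-4
S(6) = -683/472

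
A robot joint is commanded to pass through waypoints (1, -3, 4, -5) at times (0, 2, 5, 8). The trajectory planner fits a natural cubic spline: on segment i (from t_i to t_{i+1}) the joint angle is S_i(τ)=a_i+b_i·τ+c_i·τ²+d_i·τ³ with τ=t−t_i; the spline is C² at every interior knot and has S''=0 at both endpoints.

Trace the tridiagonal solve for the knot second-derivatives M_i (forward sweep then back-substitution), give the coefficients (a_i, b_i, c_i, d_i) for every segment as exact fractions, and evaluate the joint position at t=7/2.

  seg 0: a=1 b=-358/111 c=0 d=34/111
  seg 1: a=-3 b=50/111 c=68/37 d=-403/999
  seg 2: a=4 b=65/111 c=-199/111 d=199/999
S(7/2) = 133/296

Δ: Δ0=-2, Δ1=7/3, Δ2=-3
row 1: diag=10, rhs=26; c'=3/10, d'=13/5
row 2: denom=12−3·3/10=111/10; d'=(-32−3·13/5)/(111/10)=-398/111
back: M2=-398/111
back: M1=13/5−3/10·-398/111=136/37
M: M0=0, M1=136/37, M2=-398/111, M3=0
seg 0: a=1, c=M0/2=0, d=(M1−M0)/(6·2)=34/111, b=Δ0−h0·(2M0+M1)/6=-358/111
seg 1: a=-3, c=M1/2=68/37, d=(M2−M1)/(6·3)=-403/999, b=Δ1−h1·(2M1+M2)/6=50/111
seg 2: a=4, c=M2/2=-199/111, d=(M3−M2)/(6·3)=199/999, b=Δ2−h2·(2M2+M3)/6=65/111
t_q=7/2 → seg 1, τ=3/2; S=-3+50/111·τ+68/37·τ²+-403/999·τ³=133/296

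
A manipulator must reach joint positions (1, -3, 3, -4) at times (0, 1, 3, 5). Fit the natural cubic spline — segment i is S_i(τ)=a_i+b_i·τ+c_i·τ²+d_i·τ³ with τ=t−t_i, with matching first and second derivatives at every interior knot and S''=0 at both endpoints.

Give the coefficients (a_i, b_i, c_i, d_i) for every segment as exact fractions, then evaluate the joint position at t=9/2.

Δ: Δ0=-4, Δ1=3, Δ2=-7/2
row 1: diag=6, rhs=42; c'=1/3, d'=7
row 2: denom=8−2·1/3=22/3; d'=(-39−2·7)/(22/3)=-159/22
back: M2=-159/22
back: M1=7−1/3·-159/22=207/22
M: M0=0, M1=207/22, M2=-159/22, M3=0
seg 0: a=1, c=M0/2=0, d=(M1−M0)/(6·1)=69/44, b=Δ0−h0·(2M0+M1)/6=-245/44
seg 1: a=-3, c=M1/2=207/44, d=(M2−M1)/(6·2)=-61/44, b=Δ1−h1·(2M1+M2)/6=-19/22
seg 2: a=3, c=M2/2=-159/44, d=(M3−M2)/(6·2)=53/88, b=Δ2−h2·(2M2+M3)/6=29/22
t_q=9/2 → seg 2, τ=3/2; S=3+29/22·τ+-159/44·τ²+53/88·τ³=-789/704

  seg 0: a=1 b=-245/44 c=0 d=69/44
  seg 1: a=-3 b=-19/22 c=207/44 d=-61/44
  seg 2: a=3 b=29/22 c=-159/44 d=53/88
S(9/2) = -789/704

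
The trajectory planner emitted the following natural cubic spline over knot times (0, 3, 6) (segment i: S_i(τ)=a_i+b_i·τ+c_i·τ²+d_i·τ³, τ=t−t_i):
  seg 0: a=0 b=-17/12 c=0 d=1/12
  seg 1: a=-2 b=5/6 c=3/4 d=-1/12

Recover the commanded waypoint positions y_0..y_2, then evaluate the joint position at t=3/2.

y_0 = S_0(0) = a_0 = 0
y_1 = S_1(0) = a_1 = -2
y_2 = S_1(3) = 5
t_q=3/2 is in segment 0 (τ=3/2); S_0(τ)=-59/32

y_0=0 y_1=-2 y_2=5
S(3/2) = -59/32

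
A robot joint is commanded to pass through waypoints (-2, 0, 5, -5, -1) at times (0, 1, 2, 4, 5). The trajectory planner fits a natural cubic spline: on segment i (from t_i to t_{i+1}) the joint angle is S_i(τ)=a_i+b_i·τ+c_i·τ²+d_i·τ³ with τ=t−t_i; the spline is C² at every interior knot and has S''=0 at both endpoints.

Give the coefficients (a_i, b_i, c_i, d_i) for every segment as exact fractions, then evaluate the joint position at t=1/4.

  seg 0: a=-2 b=35/61 c=0 d=87/61
  seg 1: a=0 b=296/61 c=261/61 d=-252/61
  seg 2: a=5 b=62/61 c=-495/61 d=623/244
  seg 3: a=-5 b=-49/61 c=879/122 d=-293/122
S(1/4) = -7161/3904

Δ: Δ0=2, Δ1=5, Δ2=-5, Δ3=4
row 1: diag=4, rhs=18; c'=1/4, d'=9/2
row 2: denom=6−1·1/4=23/4; d'=(-60−1·9/2)/(23/4)=-258/23
row 3: denom=6−2·8/23=122/23; d'=(54−2·-258/23)/(122/23)=879/61
back: M3=879/61
back: M2=-258/23−8/23·879/61=-990/61
back: M1=9/2−1/4·-990/61=522/61
M: M0=0, M1=522/61, M2=-990/61, M3=879/61, M4=0
seg 0: a=-2, c=M0/2=0, d=(M1−M0)/(6·1)=87/61, b=Δ0−h0·(2M0+M1)/6=35/61
seg 1: a=0, c=M1/2=261/61, d=(M2−M1)/(6·1)=-252/61, b=Δ1−h1·(2M1+M2)/6=296/61
seg 2: a=5, c=M2/2=-495/61, d=(M3−M2)/(6·2)=623/244, b=Δ2−h2·(2M2+M3)/6=62/61
seg 3: a=-5, c=M3/2=879/122, d=(M4−M3)/(6·1)=-293/122, b=Δ3−h3·(2M3+M4)/6=-49/61
t_q=1/4 → seg 0, τ=1/4; S=-2+35/61·τ+0·τ²+87/61·τ³=-7161/3904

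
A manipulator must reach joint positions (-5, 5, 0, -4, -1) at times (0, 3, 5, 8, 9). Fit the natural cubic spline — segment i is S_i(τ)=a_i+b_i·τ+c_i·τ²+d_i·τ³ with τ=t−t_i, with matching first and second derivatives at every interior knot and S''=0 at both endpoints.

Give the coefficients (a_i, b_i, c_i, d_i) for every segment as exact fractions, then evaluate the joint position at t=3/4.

  seg 0: a=-5 b=6961/1356 c=0 d=-2441/12204
  seg 1: a=5 b=-181/678 c=-2441/1356 d=309/904
  seg 2: a=0 b=-1141/339 c=85/339 d=434/3051
  seg 3: a=-4 b=671/339 c=173/113 d=-173/339
S(3/4) = -35705/28928

Δ: Δ0=10/3, Δ1=-5/2, Δ2=-4/3, Δ3=3
row 1: diag=10, rhs=-35; c'=1/5, d'=-7/2
row 2: denom=10−2·1/5=48/5; d'=(7−2·-7/2)/(48/5)=35/24
row 3: denom=8−3·5/16=113/16; d'=(26−3·35/24)/(113/16)=346/113
back: M3=346/113
back: M2=35/24−5/16·346/113=170/339
back: M1=-7/2−1/5·170/339=-2441/678
M: M0=0, M1=-2441/678, M2=170/339, M3=346/113, M4=0
seg 0: a=-5, c=M0/2=0, d=(M1−M0)/(6·3)=-2441/12204, b=Δ0−h0·(2M0+M1)/6=6961/1356
seg 1: a=5, c=M1/2=-2441/1356, d=(M2−M1)/(6·2)=309/904, b=Δ1−h1·(2M1+M2)/6=-181/678
seg 2: a=0, c=M2/2=85/339, d=(M3−M2)/(6·3)=434/3051, b=Δ2−h2·(2M2+M3)/6=-1141/339
seg 3: a=-4, c=M3/2=173/113, d=(M4−M3)/(6·1)=-173/339, b=Δ3−h3·(2M3+M4)/6=671/339
t_q=3/4 → seg 0, τ=3/4; S=-5+6961/1356·τ+0·τ²+-2441/12204·τ³=-35705/28928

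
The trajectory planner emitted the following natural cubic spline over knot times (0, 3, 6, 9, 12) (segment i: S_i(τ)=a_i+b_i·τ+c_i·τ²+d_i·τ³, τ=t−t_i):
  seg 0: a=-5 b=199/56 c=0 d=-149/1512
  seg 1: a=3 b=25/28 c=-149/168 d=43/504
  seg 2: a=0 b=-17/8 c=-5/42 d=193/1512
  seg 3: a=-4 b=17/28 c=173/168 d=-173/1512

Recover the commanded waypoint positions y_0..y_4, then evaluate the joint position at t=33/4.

y_0=-5 y_1=3 y_2=0 y_3=-4 y_4=4
S(33/4) = -14085/3584

y_0 = S_0(0) = a_0 = -5
y_1 = S_1(0) = a_1 = 3
y_2 = S_2(0) = a_2 = 0
y_3 = S_3(0) = a_3 = -4
y_4 = S_3(3) = 4
t_q=33/4 is in segment 2 (τ=9/4); S_2(τ)=-14085/3584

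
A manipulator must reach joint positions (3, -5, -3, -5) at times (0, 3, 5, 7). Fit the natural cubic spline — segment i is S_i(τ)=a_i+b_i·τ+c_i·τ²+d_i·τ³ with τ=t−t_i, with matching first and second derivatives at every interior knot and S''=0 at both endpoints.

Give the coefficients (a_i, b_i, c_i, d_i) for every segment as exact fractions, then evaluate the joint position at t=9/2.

Δ: Δ0=-8/3, Δ1=1, Δ2=-1
row 1: diag=10, rhs=22; c'=1/5, d'=11/5
row 2: denom=8−2·1/5=38/5; d'=(-12−2·11/5)/(38/5)=-41/19
back: M2=-41/19
back: M1=11/5−1/5·-41/19=50/19
M: M0=0, M1=50/19, M2=-41/19, M3=0
seg 0: a=3, c=M0/2=0, d=(M1−M0)/(6·3)=25/171, b=Δ0−h0·(2M0+M1)/6=-227/57
seg 1: a=-5, c=M1/2=25/19, d=(M2−M1)/(6·2)=-91/228, b=Δ1−h1·(2M1+M2)/6=-2/57
seg 2: a=-3, c=M2/2=-41/38, d=(M3−M2)/(6·2)=41/228, b=Δ2−h2·(2M2+M3)/6=25/57
t_q=9/2 → seg 1, τ=3/2; S=-5+-2/57·τ+25/19·τ²+-91/228·τ³=-2091/608

  seg 0: a=3 b=-227/57 c=0 d=25/171
  seg 1: a=-5 b=-2/57 c=25/19 d=-91/228
  seg 2: a=-3 b=25/57 c=-41/38 d=41/228
S(9/2) = -2091/608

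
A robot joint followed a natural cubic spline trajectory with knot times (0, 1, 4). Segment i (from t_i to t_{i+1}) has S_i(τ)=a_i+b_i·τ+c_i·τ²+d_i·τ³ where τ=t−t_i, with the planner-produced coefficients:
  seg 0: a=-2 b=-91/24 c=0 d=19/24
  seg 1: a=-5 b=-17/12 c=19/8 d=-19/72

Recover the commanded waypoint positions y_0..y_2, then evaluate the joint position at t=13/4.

y_0=-2 y_1=-5 y_2=5
S(13/4) = 425/512

y_0 = S_0(0) = a_0 = -2
y_1 = S_1(0) = a_1 = -5
y_2 = S_1(3) = 5
t_q=13/4 is in segment 1 (τ=9/4); S_1(τ)=425/512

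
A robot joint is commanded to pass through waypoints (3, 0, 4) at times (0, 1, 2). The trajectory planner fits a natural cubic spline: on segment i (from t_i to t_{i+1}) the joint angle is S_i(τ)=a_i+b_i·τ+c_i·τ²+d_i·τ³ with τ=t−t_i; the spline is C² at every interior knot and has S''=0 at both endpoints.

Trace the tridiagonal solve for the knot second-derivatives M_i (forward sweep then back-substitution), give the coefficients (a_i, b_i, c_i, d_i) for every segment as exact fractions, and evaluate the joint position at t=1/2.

  seg 0: a=3 b=-19/4 c=0 d=7/4
  seg 1: a=0 b=1/2 c=21/4 d=-7/4
S(1/2) = 27/32

Δ: Δ0=-3, Δ1=4
row 1: diag=4, rhs=42; c'=1/4, d'=21/2
back: M1=21/2
M: M0=0, M1=21/2, M2=0
seg 0: a=3, c=M0/2=0, d=(M1−M0)/(6·1)=7/4, b=Δ0−h0·(2M0+M1)/6=-19/4
seg 1: a=0, c=M1/2=21/4, d=(M2−M1)/(6·1)=-7/4, b=Δ1−h1·(2M1+M2)/6=1/2
t_q=1/2 → seg 0, τ=1/2; S=3+-19/4·τ+0·τ²+7/4·τ³=27/32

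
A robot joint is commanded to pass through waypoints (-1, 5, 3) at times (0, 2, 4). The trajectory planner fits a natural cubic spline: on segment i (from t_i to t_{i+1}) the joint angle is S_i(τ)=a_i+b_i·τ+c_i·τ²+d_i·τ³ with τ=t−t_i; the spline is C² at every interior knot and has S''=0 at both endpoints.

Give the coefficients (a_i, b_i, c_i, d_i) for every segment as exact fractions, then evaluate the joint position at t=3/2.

Δ: Δ0=3, Δ1=-1
row 1: diag=8, rhs=-24; c'=1/4, d'=-3
back: M1=-3
M: M0=0, M1=-3, M2=0
seg 0: a=-1, c=M0/2=0, d=(M1−M0)/(6·2)=-1/4, b=Δ0−h0·(2M0+M1)/6=4
seg 1: a=5, c=M1/2=-3/2, d=(M2−M1)/(6·2)=1/4, b=Δ1−h1·(2M1+M2)/6=1
t_q=3/2 → seg 0, τ=3/2; S=-1+4·τ+0·τ²+-1/4·τ³=133/32

  seg 0: a=-1 b=4 c=0 d=-1/4
  seg 1: a=5 b=1 c=-3/2 d=1/4
S(3/2) = 133/32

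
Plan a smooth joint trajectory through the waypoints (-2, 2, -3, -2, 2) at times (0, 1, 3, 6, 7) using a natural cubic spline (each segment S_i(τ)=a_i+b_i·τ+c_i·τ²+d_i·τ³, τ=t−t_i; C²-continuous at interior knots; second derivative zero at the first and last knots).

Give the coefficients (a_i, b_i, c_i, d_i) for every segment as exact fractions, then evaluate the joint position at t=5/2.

  seg 0: a=-2 b=12365/2364 c=0 d=-2909/2364
  seg 1: a=2 b=1819/1182 c=-2909/788 d=3953/4728
  seg 2: a=-3 b=-1888/591 c=261/197 d=-88/1773
  seg 3: a=-2 b=2018/591 c=173/197 d=-173/591
S(5/2) = -14827/12608

Δ: Δ0=4, Δ1=-5/2, Δ2=1/3, Δ3=4
row 1: diag=6, rhs=-39; c'=1/3, d'=-13/2
row 2: denom=10−2·1/3=28/3; d'=(17−2·-13/2)/(28/3)=45/14
row 3: denom=8−3·9/28=197/28; d'=(22−3·45/14)/(197/28)=346/197
back: M3=346/197
back: M2=45/14−9/28·346/197=522/197
back: M1=-13/2−1/3·522/197=-2909/394
M: M0=0, M1=-2909/394, M2=522/197, M3=346/197, M4=0
seg 0: a=-2, c=M0/2=0, d=(M1−M0)/(6·1)=-2909/2364, b=Δ0−h0·(2M0+M1)/6=12365/2364
seg 1: a=2, c=M1/2=-2909/788, d=(M2−M1)/(6·2)=3953/4728, b=Δ1−h1·(2M1+M2)/6=1819/1182
seg 2: a=-3, c=M2/2=261/197, d=(M3−M2)/(6·3)=-88/1773, b=Δ2−h2·(2M2+M3)/6=-1888/591
seg 3: a=-2, c=M3/2=173/197, d=(M4−M3)/(6·1)=-173/591, b=Δ3−h3·(2M3+M4)/6=2018/591
t_q=5/2 → seg 1, τ=3/2; S=2+1819/1182·τ+-2909/788·τ²+3953/4728·τ³=-14827/12608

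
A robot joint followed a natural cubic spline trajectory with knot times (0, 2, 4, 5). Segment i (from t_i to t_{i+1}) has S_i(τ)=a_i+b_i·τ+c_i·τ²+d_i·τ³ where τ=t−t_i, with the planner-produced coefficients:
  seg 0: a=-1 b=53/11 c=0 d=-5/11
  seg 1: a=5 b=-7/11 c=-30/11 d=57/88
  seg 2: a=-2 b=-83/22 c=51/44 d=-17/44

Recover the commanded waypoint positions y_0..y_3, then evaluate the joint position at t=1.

y_0=-1 y_1=5 y_2=-2 y_3=-5
S(1) = 37/11

y_0 = S_0(0) = a_0 = -1
y_1 = S_1(0) = a_1 = 5
y_2 = S_2(0) = a_2 = -2
y_3 = S_2(1) = -5
t_q=1 is in segment 0 (τ=1); S_0(τ)=37/11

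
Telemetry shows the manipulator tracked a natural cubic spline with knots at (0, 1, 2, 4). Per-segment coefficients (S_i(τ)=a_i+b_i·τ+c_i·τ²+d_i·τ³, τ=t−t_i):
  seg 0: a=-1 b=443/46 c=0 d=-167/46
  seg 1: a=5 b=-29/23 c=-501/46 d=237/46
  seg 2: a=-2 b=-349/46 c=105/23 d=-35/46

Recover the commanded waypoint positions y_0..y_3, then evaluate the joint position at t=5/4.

y_0 = S_0(0) = a_0 = -1
y_1 = S_1(0) = a_1 = 5
y_2 = S_2(0) = a_2 = -2
y_3 = S_2(2) = -5
t_q=5/4 is in segment 1 (τ=1/4); S_1(τ)=12025/2944

y_0=-1 y_1=5 y_2=-2 y_3=-5
S(5/4) = 12025/2944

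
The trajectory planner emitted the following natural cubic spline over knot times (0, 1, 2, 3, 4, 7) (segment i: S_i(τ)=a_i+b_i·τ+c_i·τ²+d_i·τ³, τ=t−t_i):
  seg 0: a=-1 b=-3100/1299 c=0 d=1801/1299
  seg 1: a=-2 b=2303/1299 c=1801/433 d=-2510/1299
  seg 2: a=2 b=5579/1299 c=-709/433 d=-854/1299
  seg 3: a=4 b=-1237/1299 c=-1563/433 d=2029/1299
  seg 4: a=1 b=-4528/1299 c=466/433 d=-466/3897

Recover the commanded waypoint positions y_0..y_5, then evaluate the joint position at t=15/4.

y_0=-1 y_1=-2 y_2=2 y_3=4 y_4=1 y_5=-3
S(15/4) = 53049/27712

y_0 = S_0(0) = a_0 = -1
y_1 = S_1(0) = a_1 = -2
y_2 = S_2(0) = a_2 = 2
y_3 = S_3(0) = a_3 = 4
y_4 = S_4(0) = a_4 = 1
y_5 = S_4(3) = -3
t_q=15/4 is in segment 3 (τ=3/4); S_3(τ)=53049/27712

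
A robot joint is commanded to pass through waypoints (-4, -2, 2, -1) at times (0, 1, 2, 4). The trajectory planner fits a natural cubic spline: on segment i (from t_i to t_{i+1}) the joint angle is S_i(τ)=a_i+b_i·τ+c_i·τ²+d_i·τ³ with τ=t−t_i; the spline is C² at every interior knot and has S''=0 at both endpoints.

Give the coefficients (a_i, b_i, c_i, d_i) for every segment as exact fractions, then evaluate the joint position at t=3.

Δ: Δ0=2, Δ1=4, Δ2=-3/2
row 1: diag=4, rhs=12; c'=1/4, d'=3
row 2: denom=6−1·1/4=23/4; d'=(-33−1·3)/(23/4)=-144/23
back: M2=-144/23
back: M1=3−1/4·-144/23=105/23
M: M0=0, M1=105/23, M2=-144/23, M3=0
seg 0: a=-4, c=M0/2=0, d=(M1−M0)/(6·1)=35/46, b=Δ0−h0·(2M0+M1)/6=57/46
seg 1: a=-2, c=M1/2=105/46, d=(M2−M1)/(6·1)=-83/46, b=Δ1−h1·(2M1+M2)/6=81/23
seg 2: a=2, c=M2/2=-72/23, d=(M3−M2)/(6·2)=12/23, b=Δ2−h2·(2M2+M3)/6=123/46
t_q=3 → seg 2, τ=1; S=2+123/46·τ+-72/23·τ²+12/23·τ³=95/46

  seg 0: a=-4 b=57/46 c=0 d=35/46
  seg 1: a=-2 b=81/23 c=105/46 d=-83/46
  seg 2: a=2 b=123/46 c=-72/23 d=12/23
S(3) = 95/46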